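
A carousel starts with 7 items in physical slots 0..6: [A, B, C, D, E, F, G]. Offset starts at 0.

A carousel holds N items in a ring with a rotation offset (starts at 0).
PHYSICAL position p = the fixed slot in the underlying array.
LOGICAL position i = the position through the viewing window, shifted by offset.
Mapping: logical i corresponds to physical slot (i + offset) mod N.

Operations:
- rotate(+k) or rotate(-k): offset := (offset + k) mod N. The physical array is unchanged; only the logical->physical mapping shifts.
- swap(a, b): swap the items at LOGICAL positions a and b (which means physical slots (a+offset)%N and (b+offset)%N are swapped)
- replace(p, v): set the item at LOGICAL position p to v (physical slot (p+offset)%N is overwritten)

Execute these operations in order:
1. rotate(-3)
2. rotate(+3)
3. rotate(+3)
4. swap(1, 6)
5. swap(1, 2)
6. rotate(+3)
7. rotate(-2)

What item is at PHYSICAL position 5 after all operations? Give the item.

Answer: C

Derivation:
After op 1 (rotate(-3)): offset=4, physical=[A,B,C,D,E,F,G], logical=[E,F,G,A,B,C,D]
After op 2 (rotate(+3)): offset=0, physical=[A,B,C,D,E,F,G], logical=[A,B,C,D,E,F,G]
After op 3 (rotate(+3)): offset=3, physical=[A,B,C,D,E,F,G], logical=[D,E,F,G,A,B,C]
After op 4 (swap(1, 6)): offset=3, physical=[A,B,E,D,C,F,G], logical=[D,C,F,G,A,B,E]
After op 5 (swap(1, 2)): offset=3, physical=[A,B,E,D,F,C,G], logical=[D,F,C,G,A,B,E]
After op 6 (rotate(+3)): offset=6, physical=[A,B,E,D,F,C,G], logical=[G,A,B,E,D,F,C]
After op 7 (rotate(-2)): offset=4, physical=[A,B,E,D,F,C,G], logical=[F,C,G,A,B,E,D]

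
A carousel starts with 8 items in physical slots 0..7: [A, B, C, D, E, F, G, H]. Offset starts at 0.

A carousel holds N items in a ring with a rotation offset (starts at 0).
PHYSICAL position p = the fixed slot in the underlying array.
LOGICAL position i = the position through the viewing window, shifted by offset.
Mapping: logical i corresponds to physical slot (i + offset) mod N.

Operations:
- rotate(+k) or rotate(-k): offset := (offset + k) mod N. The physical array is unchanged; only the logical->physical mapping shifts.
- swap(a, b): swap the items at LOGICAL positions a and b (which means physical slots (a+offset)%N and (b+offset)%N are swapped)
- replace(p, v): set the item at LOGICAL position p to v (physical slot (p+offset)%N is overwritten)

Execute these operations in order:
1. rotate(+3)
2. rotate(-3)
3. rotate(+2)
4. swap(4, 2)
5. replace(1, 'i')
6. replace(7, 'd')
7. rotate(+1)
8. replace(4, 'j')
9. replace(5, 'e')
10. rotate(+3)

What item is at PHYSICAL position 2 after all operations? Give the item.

Answer: C

Derivation:
After op 1 (rotate(+3)): offset=3, physical=[A,B,C,D,E,F,G,H], logical=[D,E,F,G,H,A,B,C]
After op 2 (rotate(-3)): offset=0, physical=[A,B,C,D,E,F,G,H], logical=[A,B,C,D,E,F,G,H]
After op 3 (rotate(+2)): offset=2, physical=[A,B,C,D,E,F,G,H], logical=[C,D,E,F,G,H,A,B]
After op 4 (swap(4, 2)): offset=2, physical=[A,B,C,D,G,F,E,H], logical=[C,D,G,F,E,H,A,B]
After op 5 (replace(1, 'i')): offset=2, physical=[A,B,C,i,G,F,E,H], logical=[C,i,G,F,E,H,A,B]
After op 6 (replace(7, 'd')): offset=2, physical=[A,d,C,i,G,F,E,H], logical=[C,i,G,F,E,H,A,d]
After op 7 (rotate(+1)): offset=3, physical=[A,d,C,i,G,F,E,H], logical=[i,G,F,E,H,A,d,C]
After op 8 (replace(4, 'j')): offset=3, physical=[A,d,C,i,G,F,E,j], logical=[i,G,F,E,j,A,d,C]
After op 9 (replace(5, 'e')): offset=3, physical=[e,d,C,i,G,F,E,j], logical=[i,G,F,E,j,e,d,C]
After op 10 (rotate(+3)): offset=6, physical=[e,d,C,i,G,F,E,j], logical=[E,j,e,d,C,i,G,F]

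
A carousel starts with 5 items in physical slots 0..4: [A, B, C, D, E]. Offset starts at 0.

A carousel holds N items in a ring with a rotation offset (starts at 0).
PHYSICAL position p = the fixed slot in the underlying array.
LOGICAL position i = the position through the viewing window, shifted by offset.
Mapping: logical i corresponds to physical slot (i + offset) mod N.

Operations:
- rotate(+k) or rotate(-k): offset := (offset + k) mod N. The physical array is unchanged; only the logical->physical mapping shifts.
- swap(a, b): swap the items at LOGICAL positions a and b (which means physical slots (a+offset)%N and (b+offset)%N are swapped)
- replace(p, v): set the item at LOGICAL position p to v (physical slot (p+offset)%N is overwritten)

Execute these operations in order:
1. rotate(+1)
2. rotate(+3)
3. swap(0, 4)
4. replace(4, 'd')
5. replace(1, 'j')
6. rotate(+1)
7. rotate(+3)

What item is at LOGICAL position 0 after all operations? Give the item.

Answer: d

Derivation:
After op 1 (rotate(+1)): offset=1, physical=[A,B,C,D,E], logical=[B,C,D,E,A]
After op 2 (rotate(+3)): offset=4, physical=[A,B,C,D,E], logical=[E,A,B,C,D]
After op 3 (swap(0, 4)): offset=4, physical=[A,B,C,E,D], logical=[D,A,B,C,E]
After op 4 (replace(4, 'd')): offset=4, physical=[A,B,C,d,D], logical=[D,A,B,C,d]
After op 5 (replace(1, 'j')): offset=4, physical=[j,B,C,d,D], logical=[D,j,B,C,d]
After op 6 (rotate(+1)): offset=0, physical=[j,B,C,d,D], logical=[j,B,C,d,D]
After op 7 (rotate(+3)): offset=3, physical=[j,B,C,d,D], logical=[d,D,j,B,C]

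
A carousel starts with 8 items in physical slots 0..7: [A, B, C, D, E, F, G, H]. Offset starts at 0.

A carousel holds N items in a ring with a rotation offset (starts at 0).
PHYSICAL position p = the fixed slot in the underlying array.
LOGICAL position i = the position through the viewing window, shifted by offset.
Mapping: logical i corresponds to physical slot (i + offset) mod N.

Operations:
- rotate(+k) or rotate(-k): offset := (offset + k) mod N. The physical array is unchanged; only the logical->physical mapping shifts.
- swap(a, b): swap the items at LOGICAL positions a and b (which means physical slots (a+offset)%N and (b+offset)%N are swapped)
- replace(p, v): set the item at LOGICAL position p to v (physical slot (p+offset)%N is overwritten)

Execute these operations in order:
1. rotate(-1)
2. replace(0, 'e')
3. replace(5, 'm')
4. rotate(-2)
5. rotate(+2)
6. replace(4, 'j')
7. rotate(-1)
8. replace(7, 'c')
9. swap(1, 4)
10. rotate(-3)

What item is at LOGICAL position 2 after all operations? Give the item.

Answer: c

Derivation:
After op 1 (rotate(-1)): offset=7, physical=[A,B,C,D,E,F,G,H], logical=[H,A,B,C,D,E,F,G]
After op 2 (replace(0, 'e')): offset=7, physical=[A,B,C,D,E,F,G,e], logical=[e,A,B,C,D,E,F,G]
After op 3 (replace(5, 'm')): offset=7, physical=[A,B,C,D,m,F,G,e], logical=[e,A,B,C,D,m,F,G]
After op 4 (rotate(-2)): offset=5, physical=[A,B,C,D,m,F,G,e], logical=[F,G,e,A,B,C,D,m]
After op 5 (rotate(+2)): offset=7, physical=[A,B,C,D,m,F,G,e], logical=[e,A,B,C,D,m,F,G]
After op 6 (replace(4, 'j')): offset=7, physical=[A,B,C,j,m,F,G,e], logical=[e,A,B,C,j,m,F,G]
After op 7 (rotate(-1)): offset=6, physical=[A,B,C,j,m,F,G,e], logical=[G,e,A,B,C,j,m,F]
After op 8 (replace(7, 'c')): offset=6, physical=[A,B,C,j,m,c,G,e], logical=[G,e,A,B,C,j,m,c]
After op 9 (swap(1, 4)): offset=6, physical=[A,B,e,j,m,c,G,C], logical=[G,C,A,B,e,j,m,c]
After op 10 (rotate(-3)): offset=3, physical=[A,B,e,j,m,c,G,C], logical=[j,m,c,G,C,A,B,e]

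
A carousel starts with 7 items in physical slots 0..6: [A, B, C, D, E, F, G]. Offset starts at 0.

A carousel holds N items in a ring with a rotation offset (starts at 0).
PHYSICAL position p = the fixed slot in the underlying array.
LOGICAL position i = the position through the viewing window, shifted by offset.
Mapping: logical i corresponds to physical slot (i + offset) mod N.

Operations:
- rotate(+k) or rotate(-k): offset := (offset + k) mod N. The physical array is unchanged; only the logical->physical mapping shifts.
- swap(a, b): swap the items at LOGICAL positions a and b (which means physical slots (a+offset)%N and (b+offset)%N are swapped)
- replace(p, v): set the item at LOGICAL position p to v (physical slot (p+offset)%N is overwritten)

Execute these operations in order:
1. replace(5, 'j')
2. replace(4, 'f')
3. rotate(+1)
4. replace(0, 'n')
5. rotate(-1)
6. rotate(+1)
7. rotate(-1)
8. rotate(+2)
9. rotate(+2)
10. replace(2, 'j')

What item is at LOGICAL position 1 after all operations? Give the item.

Answer: j

Derivation:
After op 1 (replace(5, 'j')): offset=0, physical=[A,B,C,D,E,j,G], logical=[A,B,C,D,E,j,G]
After op 2 (replace(4, 'f')): offset=0, physical=[A,B,C,D,f,j,G], logical=[A,B,C,D,f,j,G]
After op 3 (rotate(+1)): offset=1, physical=[A,B,C,D,f,j,G], logical=[B,C,D,f,j,G,A]
After op 4 (replace(0, 'n')): offset=1, physical=[A,n,C,D,f,j,G], logical=[n,C,D,f,j,G,A]
After op 5 (rotate(-1)): offset=0, physical=[A,n,C,D,f,j,G], logical=[A,n,C,D,f,j,G]
After op 6 (rotate(+1)): offset=1, physical=[A,n,C,D,f,j,G], logical=[n,C,D,f,j,G,A]
After op 7 (rotate(-1)): offset=0, physical=[A,n,C,D,f,j,G], logical=[A,n,C,D,f,j,G]
After op 8 (rotate(+2)): offset=2, physical=[A,n,C,D,f,j,G], logical=[C,D,f,j,G,A,n]
After op 9 (rotate(+2)): offset=4, physical=[A,n,C,D,f,j,G], logical=[f,j,G,A,n,C,D]
After op 10 (replace(2, 'j')): offset=4, physical=[A,n,C,D,f,j,j], logical=[f,j,j,A,n,C,D]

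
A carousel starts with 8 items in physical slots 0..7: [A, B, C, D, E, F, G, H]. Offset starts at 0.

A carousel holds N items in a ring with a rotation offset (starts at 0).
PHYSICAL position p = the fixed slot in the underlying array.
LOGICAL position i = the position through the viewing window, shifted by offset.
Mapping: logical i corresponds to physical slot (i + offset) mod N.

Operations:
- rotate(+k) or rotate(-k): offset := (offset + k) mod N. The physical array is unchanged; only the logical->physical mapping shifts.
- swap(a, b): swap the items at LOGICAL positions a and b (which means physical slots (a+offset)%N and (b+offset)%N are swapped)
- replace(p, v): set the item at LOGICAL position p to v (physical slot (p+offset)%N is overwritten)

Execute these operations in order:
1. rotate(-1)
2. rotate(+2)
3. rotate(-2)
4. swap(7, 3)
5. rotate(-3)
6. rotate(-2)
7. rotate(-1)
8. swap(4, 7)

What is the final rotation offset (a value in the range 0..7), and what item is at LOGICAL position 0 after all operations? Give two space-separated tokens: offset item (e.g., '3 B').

Answer: 1 B

Derivation:
After op 1 (rotate(-1)): offset=7, physical=[A,B,C,D,E,F,G,H], logical=[H,A,B,C,D,E,F,G]
After op 2 (rotate(+2)): offset=1, physical=[A,B,C,D,E,F,G,H], logical=[B,C,D,E,F,G,H,A]
After op 3 (rotate(-2)): offset=7, physical=[A,B,C,D,E,F,G,H], logical=[H,A,B,C,D,E,F,G]
After op 4 (swap(7, 3)): offset=7, physical=[A,B,G,D,E,F,C,H], logical=[H,A,B,G,D,E,F,C]
After op 5 (rotate(-3)): offset=4, physical=[A,B,G,D,E,F,C,H], logical=[E,F,C,H,A,B,G,D]
After op 6 (rotate(-2)): offset=2, physical=[A,B,G,D,E,F,C,H], logical=[G,D,E,F,C,H,A,B]
After op 7 (rotate(-1)): offset=1, physical=[A,B,G,D,E,F,C,H], logical=[B,G,D,E,F,C,H,A]
After op 8 (swap(4, 7)): offset=1, physical=[F,B,G,D,E,A,C,H], logical=[B,G,D,E,A,C,H,F]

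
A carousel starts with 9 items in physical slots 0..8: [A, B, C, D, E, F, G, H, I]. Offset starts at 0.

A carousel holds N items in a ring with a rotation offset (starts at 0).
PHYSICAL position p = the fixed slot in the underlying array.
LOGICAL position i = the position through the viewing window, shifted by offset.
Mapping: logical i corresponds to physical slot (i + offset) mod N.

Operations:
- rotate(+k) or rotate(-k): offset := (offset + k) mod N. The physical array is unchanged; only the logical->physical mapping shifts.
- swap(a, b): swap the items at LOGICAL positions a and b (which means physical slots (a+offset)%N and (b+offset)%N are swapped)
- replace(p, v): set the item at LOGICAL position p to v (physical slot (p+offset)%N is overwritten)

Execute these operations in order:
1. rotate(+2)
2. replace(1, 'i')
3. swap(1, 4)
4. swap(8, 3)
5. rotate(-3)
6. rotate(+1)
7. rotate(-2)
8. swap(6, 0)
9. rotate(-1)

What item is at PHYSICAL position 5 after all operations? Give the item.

Answer: B

Derivation:
After op 1 (rotate(+2)): offset=2, physical=[A,B,C,D,E,F,G,H,I], logical=[C,D,E,F,G,H,I,A,B]
After op 2 (replace(1, 'i')): offset=2, physical=[A,B,C,i,E,F,G,H,I], logical=[C,i,E,F,G,H,I,A,B]
After op 3 (swap(1, 4)): offset=2, physical=[A,B,C,G,E,F,i,H,I], logical=[C,G,E,F,i,H,I,A,B]
After op 4 (swap(8, 3)): offset=2, physical=[A,F,C,G,E,B,i,H,I], logical=[C,G,E,B,i,H,I,A,F]
After op 5 (rotate(-3)): offset=8, physical=[A,F,C,G,E,B,i,H,I], logical=[I,A,F,C,G,E,B,i,H]
After op 6 (rotate(+1)): offset=0, physical=[A,F,C,G,E,B,i,H,I], logical=[A,F,C,G,E,B,i,H,I]
After op 7 (rotate(-2)): offset=7, physical=[A,F,C,G,E,B,i,H,I], logical=[H,I,A,F,C,G,E,B,i]
After op 8 (swap(6, 0)): offset=7, physical=[A,F,C,G,H,B,i,E,I], logical=[E,I,A,F,C,G,H,B,i]
After op 9 (rotate(-1)): offset=6, physical=[A,F,C,G,H,B,i,E,I], logical=[i,E,I,A,F,C,G,H,B]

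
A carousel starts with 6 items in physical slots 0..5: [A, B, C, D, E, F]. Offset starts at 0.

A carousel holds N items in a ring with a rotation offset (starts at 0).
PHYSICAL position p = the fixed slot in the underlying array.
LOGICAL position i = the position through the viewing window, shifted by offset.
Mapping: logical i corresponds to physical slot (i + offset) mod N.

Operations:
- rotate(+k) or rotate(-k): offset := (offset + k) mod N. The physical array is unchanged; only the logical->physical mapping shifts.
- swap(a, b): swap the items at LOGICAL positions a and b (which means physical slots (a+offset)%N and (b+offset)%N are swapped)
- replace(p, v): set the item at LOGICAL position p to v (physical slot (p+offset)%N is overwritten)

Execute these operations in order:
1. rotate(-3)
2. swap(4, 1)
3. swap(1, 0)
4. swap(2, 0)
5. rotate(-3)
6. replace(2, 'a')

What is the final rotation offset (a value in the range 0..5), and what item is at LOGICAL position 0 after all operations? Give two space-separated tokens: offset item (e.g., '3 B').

Answer: 0 A

Derivation:
After op 1 (rotate(-3)): offset=3, physical=[A,B,C,D,E,F], logical=[D,E,F,A,B,C]
After op 2 (swap(4, 1)): offset=3, physical=[A,E,C,D,B,F], logical=[D,B,F,A,E,C]
After op 3 (swap(1, 0)): offset=3, physical=[A,E,C,B,D,F], logical=[B,D,F,A,E,C]
After op 4 (swap(2, 0)): offset=3, physical=[A,E,C,F,D,B], logical=[F,D,B,A,E,C]
After op 5 (rotate(-3)): offset=0, physical=[A,E,C,F,D,B], logical=[A,E,C,F,D,B]
After op 6 (replace(2, 'a')): offset=0, physical=[A,E,a,F,D,B], logical=[A,E,a,F,D,B]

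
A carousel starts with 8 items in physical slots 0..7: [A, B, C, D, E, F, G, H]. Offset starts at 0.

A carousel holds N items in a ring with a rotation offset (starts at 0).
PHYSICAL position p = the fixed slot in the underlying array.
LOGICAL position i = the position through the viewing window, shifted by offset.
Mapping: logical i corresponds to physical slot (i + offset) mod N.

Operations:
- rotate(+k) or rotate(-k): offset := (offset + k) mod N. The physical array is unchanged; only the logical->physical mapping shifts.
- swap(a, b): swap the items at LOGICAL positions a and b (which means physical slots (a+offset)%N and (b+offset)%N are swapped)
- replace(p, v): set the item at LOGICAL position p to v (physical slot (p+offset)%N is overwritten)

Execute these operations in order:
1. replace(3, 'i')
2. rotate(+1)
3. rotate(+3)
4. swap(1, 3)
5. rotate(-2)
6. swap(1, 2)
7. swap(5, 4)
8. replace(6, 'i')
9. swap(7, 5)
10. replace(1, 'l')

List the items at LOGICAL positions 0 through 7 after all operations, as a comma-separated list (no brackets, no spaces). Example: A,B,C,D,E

After op 1 (replace(3, 'i')): offset=0, physical=[A,B,C,i,E,F,G,H], logical=[A,B,C,i,E,F,G,H]
After op 2 (rotate(+1)): offset=1, physical=[A,B,C,i,E,F,G,H], logical=[B,C,i,E,F,G,H,A]
After op 3 (rotate(+3)): offset=4, physical=[A,B,C,i,E,F,G,H], logical=[E,F,G,H,A,B,C,i]
After op 4 (swap(1, 3)): offset=4, physical=[A,B,C,i,E,H,G,F], logical=[E,H,G,F,A,B,C,i]
After op 5 (rotate(-2)): offset=2, physical=[A,B,C,i,E,H,G,F], logical=[C,i,E,H,G,F,A,B]
After op 6 (swap(1, 2)): offset=2, physical=[A,B,C,E,i,H,G,F], logical=[C,E,i,H,G,F,A,B]
After op 7 (swap(5, 4)): offset=2, physical=[A,B,C,E,i,H,F,G], logical=[C,E,i,H,F,G,A,B]
After op 8 (replace(6, 'i')): offset=2, physical=[i,B,C,E,i,H,F,G], logical=[C,E,i,H,F,G,i,B]
After op 9 (swap(7, 5)): offset=2, physical=[i,G,C,E,i,H,F,B], logical=[C,E,i,H,F,B,i,G]
After op 10 (replace(1, 'l')): offset=2, physical=[i,G,C,l,i,H,F,B], logical=[C,l,i,H,F,B,i,G]

Answer: C,l,i,H,F,B,i,G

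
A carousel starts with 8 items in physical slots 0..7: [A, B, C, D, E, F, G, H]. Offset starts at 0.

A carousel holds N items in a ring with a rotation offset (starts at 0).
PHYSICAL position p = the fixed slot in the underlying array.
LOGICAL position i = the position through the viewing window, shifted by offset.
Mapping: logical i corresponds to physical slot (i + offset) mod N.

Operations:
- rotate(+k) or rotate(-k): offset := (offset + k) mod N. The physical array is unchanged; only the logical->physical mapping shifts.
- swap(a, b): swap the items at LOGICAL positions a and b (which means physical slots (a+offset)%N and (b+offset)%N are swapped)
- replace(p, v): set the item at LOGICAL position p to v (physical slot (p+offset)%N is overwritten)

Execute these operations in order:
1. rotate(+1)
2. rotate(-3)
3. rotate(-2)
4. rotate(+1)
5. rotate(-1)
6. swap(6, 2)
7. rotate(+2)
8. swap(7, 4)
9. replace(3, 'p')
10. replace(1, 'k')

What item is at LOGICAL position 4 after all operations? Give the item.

After op 1 (rotate(+1)): offset=1, physical=[A,B,C,D,E,F,G,H], logical=[B,C,D,E,F,G,H,A]
After op 2 (rotate(-3)): offset=6, physical=[A,B,C,D,E,F,G,H], logical=[G,H,A,B,C,D,E,F]
After op 3 (rotate(-2)): offset=4, physical=[A,B,C,D,E,F,G,H], logical=[E,F,G,H,A,B,C,D]
After op 4 (rotate(+1)): offset=5, physical=[A,B,C,D,E,F,G,H], logical=[F,G,H,A,B,C,D,E]
After op 5 (rotate(-1)): offset=4, physical=[A,B,C,D,E,F,G,H], logical=[E,F,G,H,A,B,C,D]
After op 6 (swap(6, 2)): offset=4, physical=[A,B,G,D,E,F,C,H], logical=[E,F,C,H,A,B,G,D]
After op 7 (rotate(+2)): offset=6, physical=[A,B,G,D,E,F,C,H], logical=[C,H,A,B,G,D,E,F]
After op 8 (swap(7, 4)): offset=6, physical=[A,B,F,D,E,G,C,H], logical=[C,H,A,B,F,D,E,G]
After op 9 (replace(3, 'p')): offset=6, physical=[A,p,F,D,E,G,C,H], logical=[C,H,A,p,F,D,E,G]
After op 10 (replace(1, 'k')): offset=6, physical=[A,p,F,D,E,G,C,k], logical=[C,k,A,p,F,D,E,G]

Answer: F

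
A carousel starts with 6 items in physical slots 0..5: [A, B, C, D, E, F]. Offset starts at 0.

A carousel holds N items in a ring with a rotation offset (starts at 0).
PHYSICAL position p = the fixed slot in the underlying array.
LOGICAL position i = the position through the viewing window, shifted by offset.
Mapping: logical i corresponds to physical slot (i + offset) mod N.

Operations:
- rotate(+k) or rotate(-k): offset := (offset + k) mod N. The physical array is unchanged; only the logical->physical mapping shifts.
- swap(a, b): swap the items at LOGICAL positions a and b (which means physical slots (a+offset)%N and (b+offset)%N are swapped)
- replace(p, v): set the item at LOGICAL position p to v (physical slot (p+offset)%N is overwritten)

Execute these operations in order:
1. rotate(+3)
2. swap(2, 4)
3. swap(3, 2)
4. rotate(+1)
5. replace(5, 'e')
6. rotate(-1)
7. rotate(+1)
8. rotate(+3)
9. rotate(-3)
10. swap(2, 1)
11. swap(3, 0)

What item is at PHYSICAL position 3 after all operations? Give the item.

After op 1 (rotate(+3)): offset=3, physical=[A,B,C,D,E,F], logical=[D,E,F,A,B,C]
After op 2 (swap(2, 4)): offset=3, physical=[A,F,C,D,E,B], logical=[D,E,B,A,F,C]
After op 3 (swap(3, 2)): offset=3, physical=[B,F,C,D,E,A], logical=[D,E,A,B,F,C]
After op 4 (rotate(+1)): offset=4, physical=[B,F,C,D,E,A], logical=[E,A,B,F,C,D]
After op 5 (replace(5, 'e')): offset=4, physical=[B,F,C,e,E,A], logical=[E,A,B,F,C,e]
After op 6 (rotate(-1)): offset=3, physical=[B,F,C,e,E,A], logical=[e,E,A,B,F,C]
After op 7 (rotate(+1)): offset=4, physical=[B,F,C,e,E,A], logical=[E,A,B,F,C,e]
After op 8 (rotate(+3)): offset=1, physical=[B,F,C,e,E,A], logical=[F,C,e,E,A,B]
After op 9 (rotate(-3)): offset=4, physical=[B,F,C,e,E,A], logical=[E,A,B,F,C,e]
After op 10 (swap(2, 1)): offset=4, physical=[A,F,C,e,E,B], logical=[E,B,A,F,C,e]
After op 11 (swap(3, 0)): offset=4, physical=[A,E,C,e,F,B], logical=[F,B,A,E,C,e]

Answer: e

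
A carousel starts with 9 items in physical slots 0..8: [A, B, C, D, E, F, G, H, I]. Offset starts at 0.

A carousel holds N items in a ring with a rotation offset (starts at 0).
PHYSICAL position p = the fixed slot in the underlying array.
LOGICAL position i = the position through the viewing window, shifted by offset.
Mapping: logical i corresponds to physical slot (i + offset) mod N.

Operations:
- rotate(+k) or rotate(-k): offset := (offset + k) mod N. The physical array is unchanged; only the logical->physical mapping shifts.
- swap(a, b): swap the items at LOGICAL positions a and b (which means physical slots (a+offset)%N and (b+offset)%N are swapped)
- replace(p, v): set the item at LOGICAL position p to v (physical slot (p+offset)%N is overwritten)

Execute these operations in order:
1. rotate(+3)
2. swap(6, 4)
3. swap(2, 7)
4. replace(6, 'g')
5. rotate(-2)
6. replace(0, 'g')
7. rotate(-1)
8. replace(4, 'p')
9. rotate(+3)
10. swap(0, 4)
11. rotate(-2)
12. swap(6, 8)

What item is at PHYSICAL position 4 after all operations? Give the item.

Answer: p

Derivation:
After op 1 (rotate(+3)): offset=3, physical=[A,B,C,D,E,F,G,H,I], logical=[D,E,F,G,H,I,A,B,C]
After op 2 (swap(6, 4)): offset=3, physical=[H,B,C,D,E,F,G,A,I], logical=[D,E,F,G,A,I,H,B,C]
After op 3 (swap(2, 7)): offset=3, physical=[H,F,C,D,E,B,G,A,I], logical=[D,E,B,G,A,I,H,F,C]
After op 4 (replace(6, 'g')): offset=3, physical=[g,F,C,D,E,B,G,A,I], logical=[D,E,B,G,A,I,g,F,C]
After op 5 (rotate(-2)): offset=1, physical=[g,F,C,D,E,B,G,A,I], logical=[F,C,D,E,B,G,A,I,g]
After op 6 (replace(0, 'g')): offset=1, physical=[g,g,C,D,E,B,G,A,I], logical=[g,C,D,E,B,G,A,I,g]
After op 7 (rotate(-1)): offset=0, physical=[g,g,C,D,E,B,G,A,I], logical=[g,g,C,D,E,B,G,A,I]
After op 8 (replace(4, 'p')): offset=0, physical=[g,g,C,D,p,B,G,A,I], logical=[g,g,C,D,p,B,G,A,I]
After op 9 (rotate(+3)): offset=3, physical=[g,g,C,D,p,B,G,A,I], logical=[D,p,B,G,A,I,g,g,C]
After op 10 (swap(0, 4)): offset=3, physical=[g,g,C,A,p,B,G,D,I], logical=[A,p,B,G,D,I,g,g,C]
After op 11 (rotate(-2)): offset=1, physical=[g,g,C,A,p,B,G,D,I], logical=[g,C,A,p,B,G,D,I,g]
After op 12 (swap(6, 8)): offset=1, physical=[D,g,C,A,p,B,G,g,I], logical=[g,C,A,p,B,G,g,I,D]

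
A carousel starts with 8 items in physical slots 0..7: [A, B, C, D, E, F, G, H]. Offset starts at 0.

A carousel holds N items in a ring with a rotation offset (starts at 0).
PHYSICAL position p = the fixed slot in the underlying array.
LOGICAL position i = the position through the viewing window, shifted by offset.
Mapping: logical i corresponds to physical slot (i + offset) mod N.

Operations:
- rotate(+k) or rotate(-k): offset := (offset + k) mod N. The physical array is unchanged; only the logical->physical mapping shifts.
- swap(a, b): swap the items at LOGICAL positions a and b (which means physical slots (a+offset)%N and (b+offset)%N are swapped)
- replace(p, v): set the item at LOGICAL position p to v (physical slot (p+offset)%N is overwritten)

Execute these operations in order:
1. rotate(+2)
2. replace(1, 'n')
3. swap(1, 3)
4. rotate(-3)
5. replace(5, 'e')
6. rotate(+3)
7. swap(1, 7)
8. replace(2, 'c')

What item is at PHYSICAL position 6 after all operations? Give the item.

After op 1 (rotate(+2)): offset=2, physical=[A,B,C,D,E,F,G,H], logical=[C,D,E,F,G,H,A,B]
After op 2 (replace(1, 'n')): offset=2, physical=[A,B,C,n,E,F,G,H], logical=[C,n,E,F,G,H,A,B]
After op 3 (swap(1, 3)): offset=2, physical=[A,B,C,F,E,n,G,H], logical=[C,F,E,n,G,H,A,B]
After op 4 (rotate(-3)): offset=7, physical=[A,B,C,F,E,n,G,H], logical=[H,A,B,C,F,E,n,G]
After op 5 (replace(5, 'e')): offset=7, physical=[A,B,C,F,e,n,G,H], logical=[H,A,B,C,F,e,n,G]
After op 6 (rotate(+3)): offset=2, physical=[A,B,C,F,e,n,G,H], logical=[C,F,e,n,G,H,A,B]
After op 7 (swap(1, 7)): offset=2, physical=[A,F,C,B,e,n,G,H], logical=[C,B,e,n,G,H,A,F]
After op 8 (replace(2, 'c')): offset=2, physical=[A,F,C,B,c,n,G,H], logical=[C,B,c,n,G,H,A,F]

Answer: G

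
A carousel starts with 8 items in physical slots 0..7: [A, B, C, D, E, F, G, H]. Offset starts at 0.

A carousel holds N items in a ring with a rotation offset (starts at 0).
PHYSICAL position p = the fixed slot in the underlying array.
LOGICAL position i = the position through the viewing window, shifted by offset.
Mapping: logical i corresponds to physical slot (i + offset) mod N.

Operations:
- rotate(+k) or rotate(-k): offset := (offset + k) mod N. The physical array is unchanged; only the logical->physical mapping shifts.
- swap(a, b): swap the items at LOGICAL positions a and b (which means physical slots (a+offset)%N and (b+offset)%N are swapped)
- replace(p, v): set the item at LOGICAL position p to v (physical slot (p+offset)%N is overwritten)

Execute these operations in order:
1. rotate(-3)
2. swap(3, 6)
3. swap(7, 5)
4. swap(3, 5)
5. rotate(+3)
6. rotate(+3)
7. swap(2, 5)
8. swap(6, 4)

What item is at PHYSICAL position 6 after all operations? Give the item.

After op 1 (rotate(-3)): offset=5, physical=[A,B,C,D,E,F,G,H], logical=[F,G,H,A,B,C,D,E]
After op 2 (swap(3, 6)): offset=5, physical=[D,B,C,A,E,F,G,H], logical=[F,G,H,D,B,C,A,E]
After op 3 (swap(7, 5)): offset=5, physical=[D,B,E,A,C,F,G,H], logical=[F,G,H,D,B,E,A,C]
After op 4 (swap(3, 5)): offset=5, physical=[E,B,D,A,C,F,G,H], logical=[F,G,H,E,B,D,A,C]
After op 5 (rotate(+3)): offset=0, physical=[E,B,D,A,C,F,G,H], logical=[E,B,D,A,C,F,G,H]
After op 6 (rotate(+3)): offset=3, physical=[E,B,D,A,C,F,G,H], logical=[A,C,F,G,H,E,B,D]
After op 7 (swap(2, 5)): offset=3, physical=[F,B,D,A,C,E,G,H], logical=[A,C,E,G,H,F,B,D]
After op 8 (swap(6, 4)): offset=3, physical=[F,H,D,A,C,E,G,B], logical=[A,C,E,G,B,F,H,D]

Answer: G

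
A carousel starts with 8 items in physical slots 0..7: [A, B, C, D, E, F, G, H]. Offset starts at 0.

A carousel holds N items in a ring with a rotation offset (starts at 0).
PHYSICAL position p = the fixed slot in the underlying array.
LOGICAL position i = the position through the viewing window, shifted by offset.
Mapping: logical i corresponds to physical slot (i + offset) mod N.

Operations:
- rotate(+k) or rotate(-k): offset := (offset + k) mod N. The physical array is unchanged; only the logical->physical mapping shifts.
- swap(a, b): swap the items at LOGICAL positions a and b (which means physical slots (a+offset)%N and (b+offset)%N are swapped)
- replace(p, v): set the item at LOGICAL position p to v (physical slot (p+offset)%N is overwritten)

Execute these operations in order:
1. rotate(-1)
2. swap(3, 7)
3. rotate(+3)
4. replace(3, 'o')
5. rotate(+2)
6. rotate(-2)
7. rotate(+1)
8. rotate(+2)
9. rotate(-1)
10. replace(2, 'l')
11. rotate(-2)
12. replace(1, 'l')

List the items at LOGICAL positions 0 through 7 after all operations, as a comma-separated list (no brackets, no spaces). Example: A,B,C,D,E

Answer: G,l,E,o,l,H,A,B

Derivation:
After op 1 (rotate(-1)): offset=7, physical=[A,B,C,D,E,F,G,H], logical=[H,A,B,C,D,E,F,G]
After op 2 (swap(3, 7)): offset=7, physical=[A,B,G,D,E,F,C,H], logical=[H,A,B,G,D,E,F,C]
After op 3 (rotate(+3)): offset=2, physical=[A,B,G,D,E,F,C,H], logical=[G,D,E,F,C,H,A,B]
After op 4 (replace(3, 'o')): offset=2, physical=[A,B,G,D,E,o,C,H], logical=[G,D,E,o,C,H,A,B]
After op 5 (rotate(+2)): offset=4, physical=[A,B,G,D,E,o,C,H], logical=[E,o,C,H,A,B,G,D]
After op 6 (rotate(-2)): offset=2, physical=[A,B,G,D,E,o,C,H], logical=[G,D,E,o,C,H,A,B]
After op 7 (rotate(+1)): offset=3, physical=[A,B,G,D,E,o,C,H], logical=[D,E,o,C,H,A,B,G]
After op 8 (rotate(+2)): offset=5, physical=[A,B,G,D,E,o,C,H], logical=[o,C,H,A,B,G,D,E]
After op 9 (rotate(-1)): offset=4, physical=[A,B,G,D,E,o,C,H], logical=[E,o,C,H,A,B,G,D]
After op 10 (replace(2, 'l')): offset=4, physical=[A,B,G,D,E,o,l,H], logical=[E,o,l,H,A,B,G,D]
After op 11 (rotate(-2)): offset=2, physical=[A,B,G,D,E,o,l,H], logical=[G,D,E,o,l,H,A,B]
After op 12 (replace(1, 'l')): offset=2, physical=[A,B,G,l,E,o,l,H], logical=[G,l,E,o,l,H,A,B]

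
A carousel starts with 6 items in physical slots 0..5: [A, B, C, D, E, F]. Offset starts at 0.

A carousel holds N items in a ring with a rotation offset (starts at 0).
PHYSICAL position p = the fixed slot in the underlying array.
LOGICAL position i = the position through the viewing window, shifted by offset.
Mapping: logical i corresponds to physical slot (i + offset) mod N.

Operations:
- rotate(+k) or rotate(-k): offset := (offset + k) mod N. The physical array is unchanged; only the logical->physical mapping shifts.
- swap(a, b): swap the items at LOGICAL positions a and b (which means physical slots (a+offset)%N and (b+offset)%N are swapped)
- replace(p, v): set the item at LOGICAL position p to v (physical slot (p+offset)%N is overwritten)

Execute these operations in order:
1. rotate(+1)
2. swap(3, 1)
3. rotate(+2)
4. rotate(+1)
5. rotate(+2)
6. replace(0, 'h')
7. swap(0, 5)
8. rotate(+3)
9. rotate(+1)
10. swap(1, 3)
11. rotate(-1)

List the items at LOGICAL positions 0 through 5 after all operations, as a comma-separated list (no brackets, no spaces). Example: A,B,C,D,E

Answer: D,C,B,F,h,E

Derivation:
After op 1 (rotate(+1)): offset=1, physical=[A,B,C,D,E,F], logical=[B,C,D,E,F,A]
After op 2 (swap(3, 1)): offset=1, physical=[A,B,E,D,C,F], logical=[B,E,D,C,F,A]
After op 3 (rotate(+2)): offset=3, physical=[A,B,E,D,C,F], logical=[D,C,F,A,B,E]
After op 4 (rotate(+1)): offset=4, physical=[A,B,E,D,C,F], logical=[C,F,A,B,E,D]
After op 5 (rotate(+2)): offset=0, physical=[A,B,E,D,C,F], logical=[A,B,E,D,C,F]
After op 6 (replace(0, 'h')): offset=0, physical=[h,B,E,D,C,F], logical=[h,B,E,D,C,F]
After op 7 (swap(0, 5)): offset=0, physical=[F,B,E,D,C,h], logical=[F,B,E,D,C,h]
After op 8 (rotate(+3)): offset=3, physical=[F,B,E,D,C,h], logical=[D,C,h,F,B,E]
After op 9 (rotate(+1)): offset=4, physical=[F,B,E,D,C,h], logical=[C,h,F,B,E,D]
After op 10 (swap(1, 3)): offset=4, physical=[F,h,E,D,C,B], logical=[C,B,F,h,E,D]
After op 11 (rotate(-1)): offset=3, physical=[F,h,E,D,C,B], logical=[D,C,B,F,h,E]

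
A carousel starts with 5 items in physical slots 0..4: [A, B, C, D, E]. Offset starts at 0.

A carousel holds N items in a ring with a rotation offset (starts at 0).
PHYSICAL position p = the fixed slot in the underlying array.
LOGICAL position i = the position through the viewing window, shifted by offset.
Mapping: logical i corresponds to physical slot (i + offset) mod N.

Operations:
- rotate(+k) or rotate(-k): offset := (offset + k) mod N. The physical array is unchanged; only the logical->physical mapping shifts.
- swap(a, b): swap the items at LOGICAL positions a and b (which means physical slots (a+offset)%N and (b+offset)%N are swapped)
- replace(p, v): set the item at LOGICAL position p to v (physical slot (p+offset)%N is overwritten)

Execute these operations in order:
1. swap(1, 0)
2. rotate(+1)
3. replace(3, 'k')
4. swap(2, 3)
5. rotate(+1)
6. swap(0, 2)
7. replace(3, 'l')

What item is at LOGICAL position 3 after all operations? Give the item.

After op 1 (swap(1, 0)): offset=0, physical=[B,A,C,D,E], logical=[B,A,C,D,E]
After op 2 (rotate(+1)): offset=1, physical=[B,A,C,D,E], logical=[A,C,D,E,B]
After op 3 (replace(3, 'k')): offset=1, physical=[B,A,C,D,k], logical=[A,C,D,k,B]
After op 4 (swap(2, 3)): offset=1, physical=[B,A,C,k,D], logical=[A,C,k,D,B]
After op 5 (rotate(+1)): offset=2, physical=[B,A,C,k,D], logical=[C,k,D,B,A]
After op 6 (swap(0, 2)): offset=2, physical=[B,A,D,k,C], logical=[D,k,C,B,A]
After op 7 (replace(3, 'l')): offset=2, physical=[l,A,D,k,C], logical=[D,k,C,l,A]

Answer: l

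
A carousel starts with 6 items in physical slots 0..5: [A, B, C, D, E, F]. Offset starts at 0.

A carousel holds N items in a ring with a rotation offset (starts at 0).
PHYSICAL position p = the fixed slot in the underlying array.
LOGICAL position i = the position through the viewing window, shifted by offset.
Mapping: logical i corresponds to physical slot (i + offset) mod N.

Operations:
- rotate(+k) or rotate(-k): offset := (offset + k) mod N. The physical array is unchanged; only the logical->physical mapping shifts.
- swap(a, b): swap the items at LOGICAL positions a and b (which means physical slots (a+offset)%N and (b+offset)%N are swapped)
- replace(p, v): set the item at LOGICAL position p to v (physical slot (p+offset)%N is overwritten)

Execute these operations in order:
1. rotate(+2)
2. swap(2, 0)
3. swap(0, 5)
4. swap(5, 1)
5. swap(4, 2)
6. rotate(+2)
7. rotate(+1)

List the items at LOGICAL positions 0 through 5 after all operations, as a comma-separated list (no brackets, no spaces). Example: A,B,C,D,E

After op 1 (rotate(+2)): offset=2, physical=[A,B,C,D,E,F], logical=[C,D,E,F,A,B]
After op 2 (swap(2, 0)): offset=2, physical=[A,B,E,D,C,F], logical=[E,D,C,F,A,B]
After op 3 (swap(0, 5)): offset=2, physical=[A,E,B,D,C,F], logical=[B,D,C,F,A,E]
After op 4 (swap(5, 1)): offset=2, physical=[A,D,B,E,C,F], logical=[B,E,C,F,A,D]
After op 5 (swap(4, 2)): offset=2, physical=[C,D,B,E,A,F], logical=[B,E,A,F,C,D]
After op 6 (rotate(+2)): offset=4, physical=[C,D,B,E,A,F], logical=[A,F,C,D,B,E]
After op 7 (rotate(+1)): offset=5, physical=[C,D,B,E,A,F], logical=[F,C,D,B,E,A]

Answer: F,C,D,B,E,A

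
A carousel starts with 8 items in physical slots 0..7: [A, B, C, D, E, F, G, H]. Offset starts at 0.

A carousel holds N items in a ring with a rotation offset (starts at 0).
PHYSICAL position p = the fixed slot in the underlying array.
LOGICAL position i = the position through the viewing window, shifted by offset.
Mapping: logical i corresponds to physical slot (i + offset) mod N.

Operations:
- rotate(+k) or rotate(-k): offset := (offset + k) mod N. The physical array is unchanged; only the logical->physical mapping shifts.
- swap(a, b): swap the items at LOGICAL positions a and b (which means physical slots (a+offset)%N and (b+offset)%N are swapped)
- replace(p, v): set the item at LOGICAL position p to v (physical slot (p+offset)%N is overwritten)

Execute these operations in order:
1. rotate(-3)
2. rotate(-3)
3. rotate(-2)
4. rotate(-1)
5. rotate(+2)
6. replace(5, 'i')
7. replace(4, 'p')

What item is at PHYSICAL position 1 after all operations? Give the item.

After op 1 (rotate(-3)): offset=5, physical=[A,B,C,D,E,F,G,H], logical=[F,G,H,A,B,C,D,E]
After op 2 (rotate(-3)): offset=2, physical=[A,B,C,D,E,F,G,H], logical=[C,D,E,F,G,H,A,B]
After op 3 (rotate(-2)): offset=0, physical=[A,B,C,D,E,F,G,H], logical=[A,B,C,D,E,F,G,H]
After op 4 (rotate(-1)): offset=7, physical=[A,B,C,D,E,F,G,H], logical=[H,A,B,C,D,E,F,G]
After op 5 (rotate(+2)): offset=1, physical=[A,B,C,D,E,F,G,H], logical=[B,C,D,E,F,G,H,A]
After op 6 (replace(5, 'i')): offset=1, physical=[A,B,C,D,E,F,i,H], logical=[B,C,D,E,F,i,H,A]
After op 7 (replace(4, 'p')): offset=1, physical=[A,B,C,D,E,p,i,H], logical=[B,C,D,E,p,i,H,A]

Answer: B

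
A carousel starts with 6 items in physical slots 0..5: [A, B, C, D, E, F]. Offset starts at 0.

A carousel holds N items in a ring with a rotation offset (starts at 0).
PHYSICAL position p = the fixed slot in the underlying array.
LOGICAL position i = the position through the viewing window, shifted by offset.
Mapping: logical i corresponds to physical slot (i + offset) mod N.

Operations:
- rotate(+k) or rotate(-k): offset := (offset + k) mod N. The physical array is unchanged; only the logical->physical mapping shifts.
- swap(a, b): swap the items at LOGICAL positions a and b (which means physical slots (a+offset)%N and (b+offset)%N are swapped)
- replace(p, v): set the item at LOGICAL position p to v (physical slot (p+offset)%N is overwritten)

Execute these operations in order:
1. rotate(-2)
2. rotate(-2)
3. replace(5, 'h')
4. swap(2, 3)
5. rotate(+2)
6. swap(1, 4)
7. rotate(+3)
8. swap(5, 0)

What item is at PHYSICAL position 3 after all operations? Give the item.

Answer: D

Derivation:
After op 1 (rotate(-2)): offset=4, physical=[A,B,C,D,E,F], logical=[E,F,A,B,C,D]
After op 2 (rotate(-2)): offset=2, physical=[A,B,C,D,E,F], logical=[C,D,E,F,A,B]
After op 3 (replace(5, 'h')): offset=2, physical=[A,h,C,D,E,F], logical=[C,D,E,F,A,h]
After op 4 (swap(2, 3)): offset=2, physical=[A,h,C,D,F,E], logical=[C,D,F,E,A,h]
After op 5 (rotate(+2)): offset=4, physical=[A,h,C,D,F,E], logical=[F,E,A,h,C,D]
After op 6 (swap(1, 4)): offset=4, physical=[A,h,E,D,F,C], logical=[F,C,A,h,E,D]
After op 7 (rotate(+3)): offset=1, physical=[A,h,E,D,F,C], logical=[h,E,D,F,C,A]
After op 8 (swap(5, 0)): offset=1, physical=[h,A,E,D,F,C], logical=[A,E,D,F,C,h]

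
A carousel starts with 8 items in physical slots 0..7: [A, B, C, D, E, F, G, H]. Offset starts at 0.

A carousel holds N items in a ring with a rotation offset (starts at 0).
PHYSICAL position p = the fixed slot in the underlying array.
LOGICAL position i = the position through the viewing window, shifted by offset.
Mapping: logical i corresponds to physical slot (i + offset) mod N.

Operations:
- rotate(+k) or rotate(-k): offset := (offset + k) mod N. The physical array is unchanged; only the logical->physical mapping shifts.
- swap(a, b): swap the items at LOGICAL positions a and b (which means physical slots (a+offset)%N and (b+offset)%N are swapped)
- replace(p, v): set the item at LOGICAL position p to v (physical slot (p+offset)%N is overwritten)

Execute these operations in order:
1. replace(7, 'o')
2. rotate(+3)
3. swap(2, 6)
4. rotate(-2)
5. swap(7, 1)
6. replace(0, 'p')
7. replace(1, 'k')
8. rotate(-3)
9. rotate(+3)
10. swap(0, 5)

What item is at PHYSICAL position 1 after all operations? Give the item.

Answer: G

Derivation:
After op 1 (replace(7, 'o')): offset=0, physical=[A,B,C,D,E,F,G,o], logical=[A,B,C,D,E,F,G,o]
After op 2 (rotate(+3)): offset=3, physical=[A,B,C,D,E,F,G,o], logical=[D,E,F,G,o,A,B,C]
After op 3 (swap(2, 6)): offset=3, physical=[A,F,C,D,E,B,G,o], logical=[D,E,B,G,o,A,F,C]
After op 4 (rotate(-2)): offset=1, physical=[A,F,C,D,E,B,G,o], logical=[F,C,D,E,B,G,o,A]
After op 5 (swap(7, 1)): offset=1, physical=[C,F,A,D,E,B,G,o], logical=[F,A,D,E,B,G,o,C]
After op 6 (replace(0, 'p')): offset=1, physical=[C,p,A,D,E,B,G,o], logical=[p,A,D,E,B,G,o,C]
After op 7 (replace(1, 'k')): offset=1, physical=[C,p,k,D,E,B,G,o], logical=[p,k,D,E,B,G,o,C]
After op 8 (rotate(-3)): offset=6, physical=[C,p,k,D,E,B,G,o], logical=[G,o,C,p,k,D,E,B]
After op 9 (rotate(+3)): offset=1, physical=[C,p,k,D,E,B,G,o], logical=[p,k,D,E,B,G,o,C]
After op 10 (swap(0, 5)): offset=1, physical=[C,G,k,D,E,B,p,o], logical=[G,k,D,E,B,p,o,C]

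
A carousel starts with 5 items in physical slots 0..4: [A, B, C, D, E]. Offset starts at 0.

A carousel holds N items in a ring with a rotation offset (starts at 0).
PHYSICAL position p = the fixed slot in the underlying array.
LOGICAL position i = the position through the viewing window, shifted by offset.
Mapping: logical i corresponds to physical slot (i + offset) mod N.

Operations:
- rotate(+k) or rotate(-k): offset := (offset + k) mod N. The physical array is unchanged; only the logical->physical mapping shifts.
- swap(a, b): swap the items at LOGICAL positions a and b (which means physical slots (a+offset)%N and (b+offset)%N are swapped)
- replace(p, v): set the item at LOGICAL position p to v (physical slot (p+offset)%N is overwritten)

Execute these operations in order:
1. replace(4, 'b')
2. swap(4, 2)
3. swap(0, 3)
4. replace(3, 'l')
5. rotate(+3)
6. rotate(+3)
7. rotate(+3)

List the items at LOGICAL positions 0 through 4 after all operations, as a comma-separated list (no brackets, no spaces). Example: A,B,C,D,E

Answer: C,D,B,b,l

Derivation:
After op 1 (replace(4, 'b')): offset=0, physical=[A,B,C,D,b], logical=[A,B,C,D,b]
After op 2 (swap(4, 2)): offset=0, physical=[A,B,b,D,C], logical=[A,B,b,D,C]
After op 3 (swap(0, 3)): offset=0, physical=[D,B,b,A,C], logical=[D,B,b,A,C]
After op 4 (replace(3, 'l')): offset=0, physical=[D,B,b,l,C], logical=[D,B,b,l,C]
After op 5 (rotate(+3)): offset=3, physical=[D,B,b,l,C], logical=[l,C,D,B,b]
After op 6 (rotate(+3)): offset=1, physical=[D,B,b,l,C], logical=[B,b,l,C,D]
After op 7 (rotate(+3)): offset=4, physical=[D,B,b,l,C], logical=[C,D,B,b,l]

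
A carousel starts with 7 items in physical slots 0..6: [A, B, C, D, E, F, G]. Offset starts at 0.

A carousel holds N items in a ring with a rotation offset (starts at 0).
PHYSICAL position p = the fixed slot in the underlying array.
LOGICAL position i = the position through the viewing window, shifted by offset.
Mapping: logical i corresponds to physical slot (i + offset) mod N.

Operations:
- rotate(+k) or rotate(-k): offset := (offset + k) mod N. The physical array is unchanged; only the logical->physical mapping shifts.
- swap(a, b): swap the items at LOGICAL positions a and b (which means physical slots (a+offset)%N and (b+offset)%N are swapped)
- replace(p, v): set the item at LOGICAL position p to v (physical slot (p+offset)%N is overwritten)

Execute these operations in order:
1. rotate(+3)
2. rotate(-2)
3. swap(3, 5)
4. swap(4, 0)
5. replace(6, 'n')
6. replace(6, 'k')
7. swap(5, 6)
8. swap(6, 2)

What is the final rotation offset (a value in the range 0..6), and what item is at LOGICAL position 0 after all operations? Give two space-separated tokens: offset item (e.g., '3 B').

After op 1 (rotate(+3)): offset=3, physical=[A,B,C,D,E,F,G], logical=[D,E,F,G,A,B,C]
After op 2 (rotate(-2)): offset=1, physical=[A,B,C,D,E,F,G], logical=[B,C,D,E,F,G,A]
After op 3 (swap(3, 5)): offset=1, physical=[A,B,C,D,G,F,E], logical=[B,C,D,G,F,E,A]
After op 4 (swap(4, 0)): offset=1, physical=[A,F,C,D,G,B,E], logical=[F,C,D,G,B,E,A]
After op 5 (replace(6, 'n')): offset=1, physical=[n,F,C,D,G,B,E], logical=[F,C,D,G,B,E,n]
After op 6 (replace(6, 'k')): offset=1, physical=[k,F,C,D,G,B,E], logical=[F,C,D,G,B,E,k]
After op 7 (swap(5, 6)): offset=1, physical=[E,F,C,D,G,B,k], logical=[F,C,D,G,B,k,E]
After op 8 (swap(6, 2)): offset=1, physical=[D,F,C,E,G,B,k], logical=[F,C,E,G,B,k,D]

Answer: 1 F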